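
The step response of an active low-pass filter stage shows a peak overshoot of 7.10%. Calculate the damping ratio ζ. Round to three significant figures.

Inverting the overshoot relation: ζ = |ln 0.0710|/√(π² + ln²0.0710) = 0.644.

ζ ≈ 0.644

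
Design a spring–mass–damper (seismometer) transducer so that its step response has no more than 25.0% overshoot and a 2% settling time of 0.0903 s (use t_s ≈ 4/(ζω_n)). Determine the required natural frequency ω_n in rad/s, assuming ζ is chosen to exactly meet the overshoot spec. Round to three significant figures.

ω_n ≈ 110 rad/s

ζ = −ln(OS)/√(π² + (ln OS)²). With OS = 0.250, ln OS = −1.386 and ζ = 1.386/3.434 = 0.404.
Then ω_n = 4/(ζ t_s) = 4/(0.404 × 0.0903) = 110 rad/s.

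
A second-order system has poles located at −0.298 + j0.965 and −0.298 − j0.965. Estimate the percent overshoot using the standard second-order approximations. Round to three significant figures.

%OS ≈ 37.9%

The poles are at −σ ± jω_d with σ = 0.298 and ω_d = 0.965, so ω_n = √(σ²+ω_d²) = 1.01 rad/s and ζ = σ/ω_n = 0.295.
Overshoot: exp(−π·0.295/√(1−0.295²)) = 0.379, i.e. 37.9%.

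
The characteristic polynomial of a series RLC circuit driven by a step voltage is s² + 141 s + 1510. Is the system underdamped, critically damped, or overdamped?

overdamped

a² − 4b = 14000 > 0 (two distinct real roots); the system is overdamped.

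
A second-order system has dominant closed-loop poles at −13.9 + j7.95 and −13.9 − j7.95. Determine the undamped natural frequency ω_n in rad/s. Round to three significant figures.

The poles are at −σ ± jω_d with σ = 13.9 and ω_d = 7.95, so ω_n = √(σ²+ω_d²) = 16.0 rad/s and ζ = σ/ω_n = 0.868.

ω_n ≈ 16.0 rad/s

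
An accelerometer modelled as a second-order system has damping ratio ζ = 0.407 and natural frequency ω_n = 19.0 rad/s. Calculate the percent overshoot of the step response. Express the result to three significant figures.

For an underdamped second-order system, %OS = 100·exp(−πζ/√(1−ζ²)).
πζ/√(1−ζ²) = π·0.407/√(1−0.166) = 1.400, so %OS = 100·e^(−1.400) = 24.7%.

%OS ≈ 24.7%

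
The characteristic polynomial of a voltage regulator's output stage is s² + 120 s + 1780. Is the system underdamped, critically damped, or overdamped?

overdamped

a² − 4b = 7300 > 0 (two distinct real roots); the system is overdamped.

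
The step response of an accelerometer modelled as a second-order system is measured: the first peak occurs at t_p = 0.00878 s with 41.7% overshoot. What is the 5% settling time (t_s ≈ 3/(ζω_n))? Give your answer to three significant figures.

ζ from %OS: ζ = |ln 0.417|/√(π²+ln²0.417) = 0.268.
t_p = π/ω_d ⇒ ω_d = 358 rad/s; then ω_n = ω_d/√(1−ζ²) = 371 rad/s.
t_s ≈ 3/(ζω_n) = 3/(0.268·371) = 0.0301 s.

t_s ≈ 0.0301 s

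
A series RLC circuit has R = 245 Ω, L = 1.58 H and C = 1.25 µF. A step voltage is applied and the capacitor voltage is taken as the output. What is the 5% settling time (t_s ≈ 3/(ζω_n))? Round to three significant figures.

t_s ≈ 0.0387 s

For a series RLC circuit (capacitor voltage as output), ω_n = 1/√(LC) = 1/√(1.58 H · 1.25 µF) = 712 rad/s.
ζ = (R/2)·√(C/L) = (245/2)·√(1.25 µF/1.58 H) = 0.109.
t_s ≈ 3/(ζω_n) = 0.0387 s.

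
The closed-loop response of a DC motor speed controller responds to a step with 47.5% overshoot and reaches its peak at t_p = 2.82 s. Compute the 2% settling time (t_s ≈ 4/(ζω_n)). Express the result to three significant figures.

t_s ≈ 15.2 s

From the overshoot, ζ = −ln(OS)/√(π²+ln²(OS)) = 0.231.
From t_p = π/ω_d, ω_d = π/2.82 = 1.11 rad/s, so ω_n = ω_d/√(1−ζ²) = 1.14 rad/s.
t_s ≈ 4/(ζω_n) = 4/(0.231·1.14) = 15.2 s.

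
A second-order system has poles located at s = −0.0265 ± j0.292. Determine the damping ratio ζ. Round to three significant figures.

ζ ≈ 0.0904

The poles are at −σ ± jω_d with σ = 0.0265 and ω_d = 0.292, so ω_n = √(σ²+ω_d²) = 0.293 rad/s and ζ = σ/ω_n = 0.0904.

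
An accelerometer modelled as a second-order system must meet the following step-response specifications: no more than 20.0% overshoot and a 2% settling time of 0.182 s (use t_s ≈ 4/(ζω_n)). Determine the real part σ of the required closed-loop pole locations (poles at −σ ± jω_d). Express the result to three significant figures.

The settling-time spec alone fixes σ = ζω_n = 4/t_s = 4/0.182 = 22.0.
(Overshoot then fixes ζ = 0.456 and hence ω_d = σ·√(1−ζ²)/ζ = 42.9 rad/s.)

σ ≈ 22.0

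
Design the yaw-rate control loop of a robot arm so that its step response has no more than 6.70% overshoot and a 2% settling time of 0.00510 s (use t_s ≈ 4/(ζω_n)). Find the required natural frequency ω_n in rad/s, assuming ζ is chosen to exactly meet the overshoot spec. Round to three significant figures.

ω_n ≈ 1200 rad/s

Inverting the overshoot relation: ζ = |ln 0.0670|/√(π² + ln²0.0670) = 0.652.
From t_s ≈ 4/(ζω_n): ω_n = 4/(ζ·t_s) = 4/(0.652·0.00510) = 1200 rad/s.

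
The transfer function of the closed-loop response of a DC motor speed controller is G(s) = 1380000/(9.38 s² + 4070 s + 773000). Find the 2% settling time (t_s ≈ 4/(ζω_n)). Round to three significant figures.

t_s ≈ 0.0184 s

Dividing through by 9.38: denominator becomes s² + 433.9 s + 82410.
So ω_n = √82410 = 287 rad/s and ζ = 433.9/(2·287) = 0.756.
t_s ≈ 4/(ζω_n) = 0.0184 s.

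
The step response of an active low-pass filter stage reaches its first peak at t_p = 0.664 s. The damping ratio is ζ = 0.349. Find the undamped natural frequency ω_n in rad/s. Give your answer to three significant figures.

ω_n ≈ 5.05 rad/s

Peak time t_p = π/ω_d, so ω_d = π/t_p = π/0.664 = 4.73 rad/s.
ω_n = ω_d/√(1−ζ²) = 4.73/√0.878 = 5.05 rad/s.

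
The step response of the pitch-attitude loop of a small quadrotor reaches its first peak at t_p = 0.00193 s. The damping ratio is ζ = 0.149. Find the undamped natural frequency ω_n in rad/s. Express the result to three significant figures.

Peak time t_p = π/ω_d, so ω_d = π/t_p = π/0.00193 = 1630 rad/s.
ω_n = ω_d/√(1−ζ²) = 1630/√0.978 = 1650 rad/s.

ω_n ≈ 1650 rad/s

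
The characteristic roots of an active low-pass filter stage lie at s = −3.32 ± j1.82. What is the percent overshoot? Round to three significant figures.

|pole| = ω_n = √(3.32² + 1.82²) = 3.79 rad/s; ζ = cos θ = σ/ω_n = 0.877.
%OS = 100 e^{−πζ/√(1−ζ²)} with ζ = 0.877 gives 0.324%.

%OS ≈ 0.324%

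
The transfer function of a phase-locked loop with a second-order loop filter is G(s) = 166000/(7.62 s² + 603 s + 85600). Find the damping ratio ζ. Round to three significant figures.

Dividing through by 7.62: denominator becomes s² + 79.13 s + 11230.
So ω_n = √11230 = 106 rad/s and ζ = 79.13/(2·106) = 0.373.

ζ ≈ 0.373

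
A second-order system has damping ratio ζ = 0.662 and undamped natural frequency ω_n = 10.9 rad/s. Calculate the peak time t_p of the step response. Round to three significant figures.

The damped frequency is ω_d = ω_n√(1−ζ²) = 10.9·√(1−0.438) = 8.17 rad/s.
Peak time t_p = π/ω_d = π/8.17 = 0.385 s.

t_p ≈ 0.385 s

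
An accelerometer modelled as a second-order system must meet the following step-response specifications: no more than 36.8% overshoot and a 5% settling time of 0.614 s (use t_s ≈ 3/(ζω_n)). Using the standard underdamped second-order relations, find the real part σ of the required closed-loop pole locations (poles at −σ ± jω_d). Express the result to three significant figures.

σ ≈ 4.89

The settling-time spec alone fixes σ = ζω_n = 3/t_s = 3/0.614 = 4.89.
(Overshoot then fixes ζ = 0.303 and hence ω_d = σ·√(1−ζ²)/ζ = 15.4 rad/s.)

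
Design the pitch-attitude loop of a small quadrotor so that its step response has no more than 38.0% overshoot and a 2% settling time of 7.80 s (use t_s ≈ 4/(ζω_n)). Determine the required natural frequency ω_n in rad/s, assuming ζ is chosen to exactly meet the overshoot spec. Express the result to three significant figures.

From %OS = 100·exp(−πζ/√(1−ζ²)), invert to get ζ = −ln(OS)/√(π² + ln²(OS)) with OS = 0.380.
−ln 0.380 = 0.9676, so ζ = 0.9676/√(π² + 0.9362) = 0.294.
From t_s ≈ 4/(ζω_n): ω_n = 4/(ζ·t_s) = 4/(0.294·7.80) = 1.74 rad/s.

ω_n ≈ 1.74 rad/s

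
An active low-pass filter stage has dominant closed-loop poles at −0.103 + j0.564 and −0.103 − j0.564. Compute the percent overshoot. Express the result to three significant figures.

%OS ≈ 56.3%

|pole| = ω_n = √(0.103² + 0.564²) = 0.573 rad/s; ζ = cos θ = σ/ω_n = 0.180.
%OS = 100 e^{−πζ/√(1−ζ²)} with ζ = 0.180 gives 56.3%.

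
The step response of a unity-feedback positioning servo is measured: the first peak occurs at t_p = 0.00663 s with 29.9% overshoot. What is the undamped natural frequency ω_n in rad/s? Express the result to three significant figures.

From the overshoot, ζ = −ln(OS)/√(π²+ln²(OS)) = 0.359.
From t_p = π/ω_d, ω_d = π/0.00663 = 474 rad/s, so ω_n = ω_d/√(1−ζ²) = 508 rad/s.

ω_n ≈ 508 rad/s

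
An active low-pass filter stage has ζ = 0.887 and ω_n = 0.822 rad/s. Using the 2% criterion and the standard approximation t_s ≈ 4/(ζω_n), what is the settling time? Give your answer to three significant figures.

t_s ≈ 5.49 s

t_s ≈ 4/(ζω_n) = 4/(0.887 × 0.822) = 5.49 s.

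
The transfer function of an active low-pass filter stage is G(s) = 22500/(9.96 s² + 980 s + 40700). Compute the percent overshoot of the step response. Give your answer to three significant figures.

%OS ≈ 2.27%

Dividing through by 9.96: denominator becomes s² + 98.39 s + 4086.
So ω_n = √4086 = 63.9 rad/s and ζ = 98.39/(2·63.9) = 0.770.
%OS = 100·exp(−πζ/√(1−ζ²)) = 2.27%.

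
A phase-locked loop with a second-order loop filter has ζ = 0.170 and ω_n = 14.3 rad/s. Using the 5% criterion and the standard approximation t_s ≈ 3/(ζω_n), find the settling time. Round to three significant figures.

t_s ≈ 3/(ζω_n) = 3/(0.170 × 14.3) = 1.23 s.

t_s ≈ 1.23 s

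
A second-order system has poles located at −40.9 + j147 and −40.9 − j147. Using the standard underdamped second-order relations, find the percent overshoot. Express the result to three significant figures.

%OS ≈ 41.7%

The poles are at −σ ± jω_d with σ = 40.9 and ω_d = 147, so ω_n = √(σ²+ω_d²) = 153 rad/s and ζ = σ/ω_n = 0.268.
Overshoot: exp(−π·0.268/√(1−0.268²)) = 0.417, i.e. 41.7%.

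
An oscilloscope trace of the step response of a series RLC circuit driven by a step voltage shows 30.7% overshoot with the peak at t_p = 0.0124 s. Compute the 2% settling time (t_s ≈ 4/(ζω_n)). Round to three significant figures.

t_s ≈ 0.0420 s

From the overshoot, ζ = −ln(OS)/√(π²+ln²(OS)) = 0.352.
t_p = π/ω_d ⇒ ω_d = 253 rad/s; then ω_n = ω_d/√(1−ζ²) = 271 rad/s.
t_s ≈ 4/(ζω_n) = 4/(0.352·271) = 0.0420 s.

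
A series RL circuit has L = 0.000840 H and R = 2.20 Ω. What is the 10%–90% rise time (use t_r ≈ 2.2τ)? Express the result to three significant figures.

τ = L/R = 0.000840/2.20 = 0.000382 s.
t_r ≈ 2.2τ = 0.000840 s.

t_r ≈ 0.000840 s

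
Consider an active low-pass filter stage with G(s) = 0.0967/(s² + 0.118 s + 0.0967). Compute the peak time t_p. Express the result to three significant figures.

Matching coefficients with s² + 2ζω_n s + ω_n² gives ω_n² = 0.0967 ⇒ ω_n = 0.311 rad/s, and ζ = 0.118/(2ω_n) = 0.190.
ω_d = 0.311·√(1 − 0.190²) = 0.305 rad/s. Then t_p = π/ω_d = 10.3 s.

t_p ≈ 10.3 s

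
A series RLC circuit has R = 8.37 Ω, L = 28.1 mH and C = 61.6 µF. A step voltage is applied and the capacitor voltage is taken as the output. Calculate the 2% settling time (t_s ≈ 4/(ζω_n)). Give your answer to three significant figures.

For a series RLC circuit (capacitor voltage as output), ω_n = 1/√(LC) = 1/√(28.1 mH · 61.6 µF) = 760 rad/s.
ζ = (R/2)·√(C/L) = (8.37/2)·√(61.6 µF/28.1 mH) = 0.196.
t_s ≈ 4/(ζω_n) = 0.0269 s.

t_s ≈ 0.0269 s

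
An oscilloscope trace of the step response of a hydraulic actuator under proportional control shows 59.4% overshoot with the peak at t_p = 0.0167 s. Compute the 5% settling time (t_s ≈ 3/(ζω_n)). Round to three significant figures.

t_s ≈ 0.0962 s

The overshoot fixes ζ = −ln(OS)/√(π²+ln²(OS)) = 0.164.
From t_p = π/ω_d, ω_d = π/0.0167 = 188 rad/s, so ω_n = ω_d/√(1−ζ²) = 191 rad/s.
t_s ≈ 3/(ζω_n) = 3/(0.164·191) = 0.0962 s.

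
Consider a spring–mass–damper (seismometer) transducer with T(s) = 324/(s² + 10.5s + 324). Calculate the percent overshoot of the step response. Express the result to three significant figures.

%OS ≈ 38.4%

Matching coefficients with s² + 2ζω_n s + ω_n² gives ω_n² = 324 ⇒ ω_n = 18.0 rad/s, and ζ = 10.5/(2ω_n) = 0.292.
%OS = 100 e^{−πζ/√(1−ζ²)} with ζ = 0.292 gives 38.4%.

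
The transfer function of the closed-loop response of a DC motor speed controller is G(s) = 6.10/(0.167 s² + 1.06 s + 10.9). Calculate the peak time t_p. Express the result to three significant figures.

Dividing through by 0.167: denominator becomes s² + 6.347 s + 65.27.
So ω_n = √65.27 = 8.08 rad/s and ζ = 6.347/(2·8.08) = 0.393.
ω_d = 8.08·√(1 − 0.393²) = 7.43 rad/s. t_p = π/ω_d = 0.423 s.

t_p ≈ 0.423 s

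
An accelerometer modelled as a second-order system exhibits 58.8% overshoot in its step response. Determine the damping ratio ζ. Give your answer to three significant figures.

ζ ≈ 0.167

Inverting the overshoot relation: ζ = |ln 0.588|/√(π² + ln²0.588) = 0.167.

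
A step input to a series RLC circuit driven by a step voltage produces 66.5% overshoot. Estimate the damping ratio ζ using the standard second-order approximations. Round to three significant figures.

From %OS = 100·exp(−πζ/√(1−ζ²)), invert to get ζ = −ln(OS)/√(π² + ln²(OS)) with OS = 0.665.
−ln 0.665 = 0.4080, so ζ = 0.4080/√(π² + 0.1664) = 0.129.

ζ ≈ 0.129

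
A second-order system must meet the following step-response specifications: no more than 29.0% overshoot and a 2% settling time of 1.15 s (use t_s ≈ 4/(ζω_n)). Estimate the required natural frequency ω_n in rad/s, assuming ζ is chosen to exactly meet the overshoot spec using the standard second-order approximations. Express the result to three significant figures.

ω_n ≈ 9.49 rad/s

From %OS = 100·exp(−πζ/√(1−ζ²)), invert to get ζ = −ln(OS)/√(π² + ln²(OS)) with OS = 0.290.
−ln 0.290 = 1.238, so ζ = 1.238/√(π² + 1.532) = 0.367.
Then ω_n = 4/(ζ t_s) = 4/(0.367 × 1.15) = 9.49 rad/s.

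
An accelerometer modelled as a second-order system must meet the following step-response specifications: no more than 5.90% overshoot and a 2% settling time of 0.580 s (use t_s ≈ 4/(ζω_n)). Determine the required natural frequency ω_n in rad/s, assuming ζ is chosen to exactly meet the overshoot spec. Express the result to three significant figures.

ω_n ≈ 10.3 rad/s

Inverting the overshoot relation: ζ = |ln 0.0590|/√(π² + ln²0.0590) = 0.669.
Then ω_n = 4/(ζ t_s) = 4/(0.669 × 0.580) = 10.3 rad/s.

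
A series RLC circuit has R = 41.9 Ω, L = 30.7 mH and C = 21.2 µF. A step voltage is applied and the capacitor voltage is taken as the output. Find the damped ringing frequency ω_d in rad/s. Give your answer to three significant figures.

For a series RLC circuit (capacitor voltage as output), ω_n = 1/√(LC) = 1/√(30.7 mH · 21.2 µF) = 1240 rad/s.
ζ = (R/2)·√(C/L) = (41.9/2)·√(21.2 µF/30.7 mH) = 0.551.
The damped frequency ω_d = ω_n√(1−ζ²) = 1030 rad/s.

ω_d ≈ 1030 rad/s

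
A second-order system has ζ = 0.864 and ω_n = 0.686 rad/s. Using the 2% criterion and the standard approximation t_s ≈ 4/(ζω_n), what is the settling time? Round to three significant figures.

t_s ≈ 4/(ζω_n) = 4/(0.864 × 0.686) = 6.75 s.

t_s ≈ 6.75 s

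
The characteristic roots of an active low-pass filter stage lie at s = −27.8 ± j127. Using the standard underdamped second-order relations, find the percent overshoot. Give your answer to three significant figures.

The poles are at −σ ± jω_d with σ = 27.8 and ω_d = 127, so ω_n = √(σ²+ω_d²) = 130 rad/s and ζ = σ/ω_n = 0.214.
%OS = 100 e^{−πζ/√(1−ζ²)} with ζ = 0.214 gives 50.3%.

%OS ≈ 50.3%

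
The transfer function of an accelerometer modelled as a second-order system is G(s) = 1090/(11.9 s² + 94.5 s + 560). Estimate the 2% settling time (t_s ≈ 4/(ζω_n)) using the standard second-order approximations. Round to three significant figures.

Dividing through by 11.9: denominator becomes s² + 7.941 s + 47.06.
So ω_n = √47.06 = 6.86 rad/s and ζ = 7.941/(2·6.86) = 0.579.
t_s ≈ 4/(ζω_n) = 1.01 s.

t_s ≈ 1.01 s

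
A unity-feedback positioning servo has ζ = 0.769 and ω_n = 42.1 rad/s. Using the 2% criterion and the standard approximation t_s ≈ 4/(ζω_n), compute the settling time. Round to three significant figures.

t_s ≈ 0.124 s

t_s ≈ 4/(ζω_n) = 4/(0.769 × 42.1) = 0.124 s.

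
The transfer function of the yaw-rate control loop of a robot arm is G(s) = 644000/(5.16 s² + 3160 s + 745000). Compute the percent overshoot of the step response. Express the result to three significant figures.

%OS ≈ 1.39%

Dividing through by 5.16: denominator becomes s² + 612.4 s + 144400.
So ω_n = √144400 = 380 rad/s and ζ = 612.4/(2·380) = 0.806.
%OS = 100 e^{−πζ/√(1−ζ²)} with ζ = 0.806 gives 1.39%.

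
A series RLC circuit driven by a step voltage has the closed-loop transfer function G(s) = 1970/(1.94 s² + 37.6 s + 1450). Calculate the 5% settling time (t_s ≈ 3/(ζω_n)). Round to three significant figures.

t_s ≈ 0.310 s

Dividing through by 1.94: denominator becomes s² + 19.38 s + 747.4.
So ω_n = √747.4 = 27.3 rad/s and ζ = 19.38/(2·27.3) = 0.354.
t_s ≈ 3/(ζω_n) = 0.310 s.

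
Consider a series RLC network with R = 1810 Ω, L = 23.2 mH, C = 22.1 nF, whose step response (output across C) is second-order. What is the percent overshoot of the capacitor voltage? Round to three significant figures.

%OS ≈ 0.269%

For a series RLC circuit (capacitor voltage as output), ω_n = 1/√(LC) = 1/√(23.2 mH · 22.1 nF) = 44200 rad/s.
ζ = (R/2)·√(C/L) = (1810/2)·√(22.1 nF/23.2 mH) = 0.883.
Overshoot: exp(−π·0.883/√(1−0.883²)) = 0.00269, i.e. 0.269%.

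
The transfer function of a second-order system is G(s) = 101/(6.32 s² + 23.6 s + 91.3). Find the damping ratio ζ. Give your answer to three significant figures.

ζ ≈ 0.491

Dividing through by 6.32: denominator becomes s² + 3.734 s + 14.45.
So ω_n = √14.45 = 3.80 rad/s and ζ = 3.734/(2·3.80) = 0.491.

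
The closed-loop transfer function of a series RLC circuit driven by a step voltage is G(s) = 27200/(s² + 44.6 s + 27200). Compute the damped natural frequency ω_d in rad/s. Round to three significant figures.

Comparing the denominator to s² + 2ζω_n s + ω_n²: ω_n = √27200 = 165 rad/s, and 2ζω_n = 44.6 so ζ = 44.6/(2·165) = 0.135.
ω_d = ω_n√(1−ζ²) = 163 rad/s.

ω_d ≈ 163 rad/s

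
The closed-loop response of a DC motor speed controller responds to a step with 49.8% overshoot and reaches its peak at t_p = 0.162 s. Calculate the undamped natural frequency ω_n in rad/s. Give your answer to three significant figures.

ω_n ≈ 19.9 rad/s

From the overshoot, ζ = −ln(OS)/√(π²+ln²(OS)) = 0.217.
t_p = π/ω_d ⇒ ω_d = 19.4 rad/s; then ω_n = ω_d/√(1−ζ²) = 19.9 rad/s.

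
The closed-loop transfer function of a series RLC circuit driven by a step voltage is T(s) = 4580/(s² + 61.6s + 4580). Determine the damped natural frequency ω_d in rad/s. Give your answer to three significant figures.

Comparing the denominator to s² + 2ζω_n s + ω_n²: ω_n = √4580 = 67.7 rad/s, and 2ζω_n = 61.6 so ζ = 61.6/(2·67.7) = 0.455.
ω_d = ω_n√(1−ζ²) = 60.3 rad/s.

ω_d ≈ 60.3 rad/s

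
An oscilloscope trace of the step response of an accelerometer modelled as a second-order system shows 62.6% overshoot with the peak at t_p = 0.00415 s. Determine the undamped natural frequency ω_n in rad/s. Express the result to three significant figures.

The overshoot fixes ζ = −ln(OS)/√(π²+ln²(OS)) = 0.147.
t_p = π/ω_d ⇒ ω_d = 757 rad/s; then ω_n = ω_d/√(1−ζ²) = 765 rad/s.

ω_n ≈ 765 rad/s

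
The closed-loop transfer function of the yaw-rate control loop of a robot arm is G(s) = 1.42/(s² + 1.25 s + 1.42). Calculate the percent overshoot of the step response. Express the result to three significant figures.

Comparing the denominator to s² + 2ζω_n s + ω_n²: ω_n = √1.42 = 1.19 rad/s, and 2ζω_n = 1.25 so ζ = 1.25/(2·1.19) = 0.524.
%OS = 100·exp(−πζ/√(1−ζ²)) = 14.4%.

%OS ≈ 14.4%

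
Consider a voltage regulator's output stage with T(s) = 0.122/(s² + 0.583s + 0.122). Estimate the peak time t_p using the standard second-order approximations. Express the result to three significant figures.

t_p ≈ 16.3 s

ω_n = √0.122 = 0.349 rad/s; ζ = 0.583/(2·0.349) = 0.835.
ω_d = ω_n√(1−ζ²) = 0.192 rad/s. Then t_p = π/ω_d = 16.3 s.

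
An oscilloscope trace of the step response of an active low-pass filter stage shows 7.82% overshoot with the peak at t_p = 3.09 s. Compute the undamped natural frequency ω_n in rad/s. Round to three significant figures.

ω_n ≈ 1.31 rad/s

The overshoot fixes ζ = −ln(OS)/√(π²+ln²(OS)) = 0.630.
From t_p = π/ω_d, ω_d = π/3.09 = 1.02 rad/s, so ω_n = ω_d/√(1−ζ²) = 1.31 rad/s.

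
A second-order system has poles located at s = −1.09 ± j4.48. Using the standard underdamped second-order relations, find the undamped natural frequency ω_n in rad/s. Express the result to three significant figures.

The poles are at −σ ± jω_d with σ = 1.09 and ω_d = 4.48, so ω_n = √(σ²+ω_d²) = 4.61 rad/s and ζ = σ/ω_n = 0.236.

ω_n ≈ 4.61 rad/s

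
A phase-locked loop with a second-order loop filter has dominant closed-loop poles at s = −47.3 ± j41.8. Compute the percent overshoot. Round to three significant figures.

The poles are at −σ ± jω_d with σ = 47.3 and ω_d = 41.8, so ω_n = √(σ²+ω_d²) = 63.1 rad/s and ζ = σ/ω_n = 0.749.
%OS = 100 e^{−πζ/√(1−ζ²)} with ζ = 0.749 gives 2.86%.

%OS ≈ 2.86%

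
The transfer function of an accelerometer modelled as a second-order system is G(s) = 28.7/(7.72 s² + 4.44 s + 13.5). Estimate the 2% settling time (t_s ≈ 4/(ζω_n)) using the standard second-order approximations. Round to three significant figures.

Dividing through by 7.72: denominator becomes s² + 0.5751 s + 1.749.
So ω_n = √1.749 = 1.32 rad/s and ζ = 0.5751/(2·1.32) = 0.217.
t_s ≈ 4/(ζω_n) = 13.9 s.

t_s ≈ 13.9 s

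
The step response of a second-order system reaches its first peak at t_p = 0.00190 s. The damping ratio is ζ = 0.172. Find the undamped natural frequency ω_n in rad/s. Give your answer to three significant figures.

ω_n ≈ 1680 rad/s

Peak time t_p = π/ω_d, so ω_d = π/t_p = π/0.00190 = 1650 rad/s.
ω_n = ω_d/√(1−ζ²) = 1650/√0.970 = 1680 rad/s.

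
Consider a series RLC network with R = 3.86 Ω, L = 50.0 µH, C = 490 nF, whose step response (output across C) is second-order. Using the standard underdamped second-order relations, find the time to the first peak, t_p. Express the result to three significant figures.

For a series RLC circuit (capacitor voltage as output), ω_n = 1/√(LC) = 1/√(50.0 µH · 490 nF) = 202000 rad/s.
ζ = (R/2)·√(C/L) = (3.86/2)·√(490 nF/50.0 µH) = 0.191.
ω_d = 202000·√(1 − 0.191²) = 198000 rad/s. t_p = π/ω_d = 0.0000158 s.

t_p ≈ 0.0000158 s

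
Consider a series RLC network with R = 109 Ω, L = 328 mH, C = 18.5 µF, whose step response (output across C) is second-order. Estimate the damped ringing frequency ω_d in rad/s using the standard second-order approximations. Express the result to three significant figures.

ω_d ≈ 370 rad/s

For a series RLC circuit (capacitor voltage as output), ω_n = 1/√(LC) = 1/√(328 mH · 18.5 µF) = 406 rad/s.
ζ = (R/2)·√(C/L) = (109/2)·√(18.5 µF/328 mH) = 0.409.
The damped frequency ω_d = ω_n√(1−ζ²) = 370 rad/s.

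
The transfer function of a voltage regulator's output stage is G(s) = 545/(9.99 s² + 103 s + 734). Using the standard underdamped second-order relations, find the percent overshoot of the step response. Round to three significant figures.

%OS ≈ 9.40%

Dividing through by 9.99: denominator becomes s² + 10.31 s + 73.47.
So ω_n = √73.47 = 8.57 rad/s and ζ = 10.31/(2·8.57) = 0.601.
Overshoot: exp(−π·0.601/√(1−0.601²)) = 0.0940, i.e. 9.40%.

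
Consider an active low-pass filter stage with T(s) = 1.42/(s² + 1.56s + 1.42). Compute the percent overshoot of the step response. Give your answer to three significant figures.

Comparing the denominator to s² + 2ζω_n s + ω_n²: ω_n = √1.42 = 1.19 rad/s, and 2ζω_n = 1.56 so ζ = 1.56/(2·1.19) = 0.655.
%OS = 100 e^{−πζ/√(1−ζ²)} with ζ = 0.655 gives 6.59%.

%OS ≈ 6.59%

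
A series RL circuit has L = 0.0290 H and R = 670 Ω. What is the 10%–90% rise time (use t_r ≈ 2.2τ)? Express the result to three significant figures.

τ = L/R = 0.0290/670 = 0.0000433 s.
t_r ≈ 2.2τ = 0.0000952 s.

t_r ≈ 0.0000952 s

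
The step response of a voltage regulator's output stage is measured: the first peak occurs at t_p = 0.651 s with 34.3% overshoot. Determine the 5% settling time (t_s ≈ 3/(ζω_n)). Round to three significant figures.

t_s ≈ 1.83 s

The overshoot fixes ζ = −ln(OS)/√(π²+ln²(OS)) = 0.322.
t_p = π/ω_d ⇒ ω_d = 4.83 rad/s; then ω_n = ω_d/√(1−ζ²) = 5.10 rad/s.
t_s ≈ 3/(ζω_n) = 3/(0.322·5.10) = 1.83 s.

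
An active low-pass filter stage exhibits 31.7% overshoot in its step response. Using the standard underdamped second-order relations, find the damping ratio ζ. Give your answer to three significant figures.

ζ ≈ 0.343

From %OS = 100·exp(−πζ/√(1−ζ²)), invert to get ζ = −ln(OS)/√(π² + ln²(OS)) with OS = 0.317.
−ln 0.317 = 1.149, so ζ = 1.149/√(π² + 1.320) = 0.343.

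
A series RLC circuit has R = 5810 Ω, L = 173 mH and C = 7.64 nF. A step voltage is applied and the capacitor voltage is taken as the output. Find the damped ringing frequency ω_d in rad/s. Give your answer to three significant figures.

ω_d ≈ 21800 rad/s

For a series RLC circuit (capacitor voltage as output), ω_n = 1/√(LC) = 1/√(173 mH · 7.64 nF) = 27500 rad/s.
ζ = (R/2)·√(C/L) = (5810/2)·√(7.64 nF/173 mH) = 0.610.
The damped frequency ω_d = ω_n√(1−ζ²) = 21800 rad/s.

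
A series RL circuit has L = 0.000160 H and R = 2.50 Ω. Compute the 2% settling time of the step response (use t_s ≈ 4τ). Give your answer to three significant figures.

τ = L/R = 0.000160/2.50 = 0.0000640 s.
t_s ≈ 4τ = 0.000256 s.

t_s ≈ 0.000256 s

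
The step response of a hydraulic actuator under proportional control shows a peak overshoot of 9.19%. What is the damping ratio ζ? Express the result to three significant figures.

ζ = −ln(OS)/√(π² + (ln OS)²). With OS = 0.0919, ln OS = −2.387 and ζ = 2.387/3.946 = 0.605.

ζ ≈ 0.605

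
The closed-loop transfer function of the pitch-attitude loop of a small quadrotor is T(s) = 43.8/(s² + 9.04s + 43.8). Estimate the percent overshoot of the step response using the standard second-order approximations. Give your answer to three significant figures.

%OS ≈ 5.30%

Matching coefficients with s² + 2ζω_n s + ω_n² gives ω_n² = 43.8 ⇒ ω_n = 6.62 rad/s, and ζ = 9.04/(2ω_n) = 0.683.
Overshoot: exp(−π·0.683/√(1−0.683²)) = 0.0530, i.e. 5.30%.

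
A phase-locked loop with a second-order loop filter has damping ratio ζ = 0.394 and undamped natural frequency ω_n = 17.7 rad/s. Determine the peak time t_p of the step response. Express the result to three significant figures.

The damped frequency is ω_d = ω_n√(1−ζ²) = 17.7·√(1−0.155) = 16.3 rad/s.
Peak time t_p = π/ω_d = π/16.3 = 0.193 s.

t_p ≈ 0.193 s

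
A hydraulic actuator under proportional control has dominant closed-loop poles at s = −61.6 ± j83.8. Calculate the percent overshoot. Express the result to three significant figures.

%OS ≈ 9.93%

With σ = 61.6, ω_d = 83.8: ω_n = √(σ²+ω_d²) = 104 rad/s, ζ = σ/ω_n = 0.592.
Overshoot: exp(−π·0.592/√(1−0.592²)) = 0.0993, i.e. 9.93%.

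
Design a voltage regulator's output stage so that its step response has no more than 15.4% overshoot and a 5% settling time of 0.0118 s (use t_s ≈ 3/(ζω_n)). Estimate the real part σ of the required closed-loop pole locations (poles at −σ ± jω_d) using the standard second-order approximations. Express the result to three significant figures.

σ ≈ 254

The settling-time spec alone fixes σ = ζω_n = 3/t_s = 3/0.0118 = 254.
(Overshoot then fixes ζ = 0.512 and hence ω_d = σ·√(1−ζ²)/ζ = 427 rad/s.)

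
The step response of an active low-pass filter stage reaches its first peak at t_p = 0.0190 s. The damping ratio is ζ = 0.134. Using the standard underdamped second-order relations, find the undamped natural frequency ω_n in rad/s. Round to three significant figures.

ω_n ≈ 167 rad/s

Peak time t_p = π/ω_d, so ω_d = π/t_p = π/0.0190 = 165 rad/s.
ω_n = ω_d/√(1−ζ²) = 165/√0.982 = 167 rad/s.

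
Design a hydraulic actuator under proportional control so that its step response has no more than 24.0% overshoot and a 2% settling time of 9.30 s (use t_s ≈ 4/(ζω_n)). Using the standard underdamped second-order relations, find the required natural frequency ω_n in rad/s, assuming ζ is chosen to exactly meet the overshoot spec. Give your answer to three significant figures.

ω_n ≈ 1.04 rad/s

From %OS = 100·exp(−πζ/√(1−ζ²)), invert to get ζ = −ln(OS)/√(π² + ln²(OS)) with OS = 0.240.
−ln 0.240 = 1.427, so ζ = 1.427/√(π² + 2.037) = 0.414.
Then ω_n = 4/(ζ t_s) = 4/(0.414 × 9.30) = 1.04 rad/s.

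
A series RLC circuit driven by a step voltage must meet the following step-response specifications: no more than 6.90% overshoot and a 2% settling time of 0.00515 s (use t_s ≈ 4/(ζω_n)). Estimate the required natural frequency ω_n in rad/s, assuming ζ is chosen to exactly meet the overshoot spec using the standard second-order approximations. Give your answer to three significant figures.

ω_n ≈ 1200 rad/s

Inverting the overshoot relation: ζ = |ln 0.0690|/√(π² + ln²0.0690) = 0.648.
From t_s ≈ 4/(ζω_n): ω_n = 4/(ζ·t_s) = 4/(0.648·0.00515) = 1200 rad/s.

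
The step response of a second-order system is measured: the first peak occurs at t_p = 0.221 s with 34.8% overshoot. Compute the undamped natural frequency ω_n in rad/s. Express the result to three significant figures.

The overshoot fixes ζ = −ln(OS)/√(π²+ln²(OS)) = 0.318.
From t_p = π/ω_d, ω_d = π/0.221 = 14.2 rad/s, so ω_n = ω_d/√(1−ζ²) = 15.0 rad/s.

ω_n ≈ 15.0 rad/s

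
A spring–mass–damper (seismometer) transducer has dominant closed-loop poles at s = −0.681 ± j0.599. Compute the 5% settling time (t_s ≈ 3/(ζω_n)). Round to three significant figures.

t_s ≈ 4.41 s

For poles at −σ ± jω_d, ζω_n = σ = 0.681, so t_s ≈ 3/σ = 4.41 s.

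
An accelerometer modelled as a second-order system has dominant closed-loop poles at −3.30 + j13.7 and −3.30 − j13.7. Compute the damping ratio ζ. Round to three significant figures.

The poles are at −σ ± jω_d with σ = 3.30 and ω_d = 13.7, so ω_n = √(σ²+ω_d²) = 14.1 rad/s and ζ = σ/ω_n = 0.234.

ζ ≈ 0.234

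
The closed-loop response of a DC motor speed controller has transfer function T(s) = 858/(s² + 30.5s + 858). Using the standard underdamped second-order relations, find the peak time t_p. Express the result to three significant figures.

Comparing the denominator to s² + 2ζω_n s + ω_n²: ω_n = √858 = 29.3 rad/s, and 2ζω_n = 30.5 so ζ = 30.5/(2·29.3) = 0.521.
ω_d = ω_n√(1−ζ²) = 25.0 rad/s. Then t_p = π/ω_d = 0.126 s.

t_p ≈ 0.126 s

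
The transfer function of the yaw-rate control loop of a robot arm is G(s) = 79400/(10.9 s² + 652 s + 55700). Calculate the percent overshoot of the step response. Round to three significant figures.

%OS ≈ 23.5%

Dividing through by 10.9: denominator becomes s² + 59.82 s + 5110.
So ω_n = √5110 = 71.5 rad/s and ζ = 59.82/(2·71.5) = 0.418.
%OS = 100·exp(−πζ/√(1−ζ²)) = 23.5%.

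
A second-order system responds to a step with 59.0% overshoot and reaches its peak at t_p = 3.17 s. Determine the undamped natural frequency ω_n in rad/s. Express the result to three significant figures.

ζ from %OS: ζ = |ln 0.590|/√(π²+ln²0.590) = 0.166.
From t_p = π/ω_d, ω_d = π/3.17 = 0.991 rad/s, so ω_n = ω_d/√(1−ζ²) = 1.00 rad/s.

ω_n ≈ 1.00 rad/s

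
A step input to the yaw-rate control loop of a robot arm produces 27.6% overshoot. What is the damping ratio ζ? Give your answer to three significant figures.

ζ ≈ 0.379

ζ = −ln(OS)/√(π² + (ln OS)²). With OS = 0.276, ln OS = −1.287 and ζ = 1.287/3.395 = 0.379.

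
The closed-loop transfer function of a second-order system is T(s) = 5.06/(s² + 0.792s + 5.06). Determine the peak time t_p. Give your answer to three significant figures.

ω_n = √5.06 = 2.25 rad/s; ζ = 0.792/(2·2.25) = 0.176.
The damped frequency ω_d = ω_n√(1−ζ²) = 2.21 rad/s. Then t_p = π/ω_d = 1.42 s.

t_p ≈ 1.42 s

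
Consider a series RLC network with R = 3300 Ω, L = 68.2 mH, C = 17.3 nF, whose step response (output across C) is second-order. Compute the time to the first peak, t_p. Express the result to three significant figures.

For a series RLC circuit (capacitor voltage as output), ω_n = 1/√(LC) = 1/√(68.2 mH · 17.3 nF) = 29100 rad/s.
ζ = (R/2)·√(C/L) = (3300/2)·√(17.3 nF/68.2 mH) = 0.831.
ω_d = ω_n√(1−ζ²) = 16200 rad/s. t_p = π/ω_d = 0.000194 s.

t_p ≈ 0.000194 s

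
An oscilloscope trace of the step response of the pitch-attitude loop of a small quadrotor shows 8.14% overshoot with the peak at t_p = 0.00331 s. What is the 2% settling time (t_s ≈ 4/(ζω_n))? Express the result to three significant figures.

ζ from %OS: ζ = |ln 0.0814|/√(π²+ln²0.0814) = 0.624.
t_p = π/ω_d ⇒ ω_d = 949 rad/s; then ω_n = ω_d/√(1−ζ²) = 1210 rad/s.
t_s ≈ 4/(ζω_n) = 4/(0.624·1210) = 0.00528 s.

t_s ≈ 0.00528 s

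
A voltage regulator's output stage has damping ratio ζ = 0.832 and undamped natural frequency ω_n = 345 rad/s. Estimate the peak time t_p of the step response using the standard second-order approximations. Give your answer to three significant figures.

The damped frequency is ω_d = ω_n√(1−ζ²) = 345·√(1−0.692) = 191 rad/s.
Peak time t_p = π/ω_d = π/191 = 0.0164 s.

t_p ≈ 0.0164 s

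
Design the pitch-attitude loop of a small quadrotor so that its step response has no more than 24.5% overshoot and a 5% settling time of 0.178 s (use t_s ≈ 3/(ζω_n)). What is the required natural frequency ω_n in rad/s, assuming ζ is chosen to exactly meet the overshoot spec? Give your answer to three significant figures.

ω_n ≈ 41.2 rad/s

ζ = −ln(OS)/√(π² + (ln OS)²). With OS = 0.245, ln OS = −1.406 and ζ = 1.406/3.442 = 0.409.
Then ω_n = 3/(ζ t_s) = 3/(0.409 × 0.178) = 41.2 rad/s.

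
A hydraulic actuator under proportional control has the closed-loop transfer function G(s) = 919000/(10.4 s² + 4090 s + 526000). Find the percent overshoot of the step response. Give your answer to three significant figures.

Dividing through by 10.4: denominator becomes s² + 393.3 s + 50580.
So ω_n = √50580 = 225 rad/s and ζ = 393.3/(2·225) = 0.874.
Overshoot: exp(−π·0.874/√(1−0.874²)) = 0.00348, i.e. 0.348%.

%OS ≈ 0.348%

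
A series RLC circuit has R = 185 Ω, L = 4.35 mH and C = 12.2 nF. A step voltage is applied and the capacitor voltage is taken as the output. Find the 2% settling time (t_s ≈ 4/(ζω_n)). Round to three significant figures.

For a series RLC circuit (capacitor voltage as output), ω_n = 1/√(LC) = 1/√(4.35 mH · 12.2 nF) = 137000 rad/s.
ζ = (R/2)·√(C/L) = (185/2)·√(12.2 nF/4.35 mH) = 0.155.
t_s ≈ 4/(ζω_n) = 0.000188 s.

t_s ≈ 0.000188 s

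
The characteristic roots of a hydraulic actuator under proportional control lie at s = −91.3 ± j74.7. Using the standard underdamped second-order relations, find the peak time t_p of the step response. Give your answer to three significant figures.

t_p ≈ 0.0421 s

t_p = π/ω_d with ω_d = 74.7 (the imaginary part), so t_p = 0.0421 s.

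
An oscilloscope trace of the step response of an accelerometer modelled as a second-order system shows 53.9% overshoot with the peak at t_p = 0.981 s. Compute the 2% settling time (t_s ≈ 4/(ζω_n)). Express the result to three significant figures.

t_s ≈ 6.35 s

The overshoot fixes ζ = −ln(OS)/√(π²+ln²(OS)) = 0.193.
t_p = π/ω_d ⇒ ω_d = 3.20 rad/s; then ω_n = ω_d/√(1−ζ²) = 3.26 rad/s.
t_s ≈ 4/(ζω_n) = 4/(0.193·3.26) = 6.35 s.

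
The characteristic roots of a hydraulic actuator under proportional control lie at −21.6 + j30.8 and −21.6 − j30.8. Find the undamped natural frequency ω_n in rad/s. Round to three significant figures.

ω_n ≈ 37.6 rad/s

|pole| = ω_n = √(21.6² + 30.8²) = 37.6 rad/s; ζ = cos θ = σ/ω_n = 0.574.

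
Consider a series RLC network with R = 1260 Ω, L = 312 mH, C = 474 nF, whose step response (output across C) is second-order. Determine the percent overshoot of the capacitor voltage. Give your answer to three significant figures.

%OS ≈ 2.08%

For a series RLC circuit (capacitor voltage as output), ω_n = 1/√(LC) = 1/√(312 mH · 474 nF) = 2600 rad/s.
ζ = (R/2)·√(C/L) = (1260/2)·√(474 nF/312 mH) = 0.777.
%OS = 100 e^{−πζ/√(1−ζ²)} with ζ = 0.777 gives 2.08%.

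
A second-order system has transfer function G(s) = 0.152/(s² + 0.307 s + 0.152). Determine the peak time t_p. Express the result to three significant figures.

t_p ≈ 8.77 s

ω_n = √0.152 = 0.390 rad/s; ζ = 0.307/(2·0.390) = 0.394.
ω_d = 0.390·√(1 − 0.394²) = 0.358 rad/s. Then t_p = π/ω_d = 8.77 s.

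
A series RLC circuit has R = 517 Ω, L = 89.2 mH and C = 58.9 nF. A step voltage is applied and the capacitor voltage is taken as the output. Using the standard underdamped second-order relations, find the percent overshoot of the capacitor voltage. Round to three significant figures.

For a series RLC circuit (capacitor voltage as output), ω_n = 1/√(LC) = 1/√(89.2 mH · 58.9 nF) = 13800 rad/s.
ζ = (R/2)·√(C/L) = (517/2)·√(58.9 nF/89.2 mH) = 0.210.
Overshoot: exp(−π·0.210/√(1−0.210²)) = 0.509, i.e. 50.9%.

%OS ≈ 50.9%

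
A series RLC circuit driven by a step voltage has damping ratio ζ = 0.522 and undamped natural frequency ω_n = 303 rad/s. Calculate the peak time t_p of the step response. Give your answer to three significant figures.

t_p ≈ 0.0122 s

The damped frequency is ω_d = ω_n√(1−ζ²) = 303·√(1−0.272) = 258 rad/s.
Peak time t_p = π/ω_d = π/258 = 0.0122 s.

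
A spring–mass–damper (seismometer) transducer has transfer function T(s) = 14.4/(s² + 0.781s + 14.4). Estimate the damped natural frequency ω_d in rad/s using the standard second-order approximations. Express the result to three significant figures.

ω_d ≈ 3.77 rad/s

Matching coefficients with s² + 2ζω_n s + ω_n² gives ω_n² = 14.4 ⇒ ω_n = 3.79 rad/s, and ζ = 0.781/(2ω_n) = 0.103.
ω_d = ω_n√(1−ζ²) = 3.77 rad/s.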